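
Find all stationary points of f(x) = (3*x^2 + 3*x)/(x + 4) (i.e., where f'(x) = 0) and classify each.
f'(x) = 3*(x^2 + 8*x + 4)/(x^2 + 8*x + 16)

Solve f'(x) = 0:
  f'(x) = 3*(x^2 + 8*x + 4)/(x + 4)^2; the denominator is positive wherever f is defined, so f'(x) = 0 ⇔ 3*x^2 + 24*x + 12 = 0.
  Factor: 3*x^2 + 24*x + 12 = 3*(x^2 + 8*x + 4); x^2 + 8*x + 4 = 0 has no rational roots; quadratic formula: x = (-8 ± √48)/2.
  ⇒ x = -4 - 2*sqrt(3) ≈ -7.4641, -4 + 2*sqrt(3) ≈ -0.5359

f''(x) = 72/(x^3 + 12*x^2 + 48*x + 64)
Second-derivative test at each critical point:
  f''(-7.4641) = -1.7321 < 0 → local maximum
  f''(-0.5359) = 1.7321 > 0 → local minimum

Critical points: x = -4 - 2*sqrt(3) ≈ -7.4641 (local maximum); x = -4 + 2*sqrt(3) ≈ -0.5359 (local minimum)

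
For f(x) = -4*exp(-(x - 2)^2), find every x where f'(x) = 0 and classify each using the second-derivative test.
f'(x) = 8*(x - 2)*exp(-(x - 2)^2)

Solve f'(x) = 0:
  f'(x) = (8*x - 16)·exp(-(x - 2)^2) and exp(-(x - 2)^2) > 0 for every x, so f'(x) = 0 ⇔ 8*x - 16 = 0.
  Factor: 8*x - 16 = 8*(x - 2) = 0.
  ⇒ x = 2

f''(x) = 8*(1 - 2*(x - 2)^2)*exp(-(x - 2)^2)
Second-derivative test at each critical point:
  f''(2) = 8 > 0 → local minimum

Critical points: x = 2 (local minimum)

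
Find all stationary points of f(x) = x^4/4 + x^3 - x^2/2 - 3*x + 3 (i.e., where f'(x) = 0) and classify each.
f'(x) = x^3 + 3*x^2 - x - 3

Solve f'(x) = 0:
  Factor: x^3 + 3*x^2 - x - 3 = (x - 1)*(x + 1)*(x + 3) = 0.
  ⇒ x = -3, -1, 1

f''(x) = 3*x^2 + 6*x - 1
Second-derivative test at each critical point:
  f''(-3) = 8 > 0 → local minimum
  f''(-1) = -4 < 0 → local maximum
  f''(1) = 8 > 0 → local minimum

Critical points: x = -3 (local minimum); x = -1 (local maximum); x = 1 (local minimum)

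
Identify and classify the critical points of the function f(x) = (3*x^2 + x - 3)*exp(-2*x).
f'(x) = (-6*x^2 + 4*x + 7)*exp(-2*x)

Solve f'(x) = 0:
  f'(x) = (-6*x^2 + 4*x + 7)·exp(-2*x) and exp(-2*x) > 0 for every x, so f'(x) = 0 ⇔ -6*x^2 + 4*x + 7 = 0.
  6*x^2 - 4*x - 7 = 0 has no rational roots; quadratic formula: x = (4 ± √184)/12.
  ⇒ x = 1/3 - sqrt(46)/6 ≈ -0.7971, 1/3 + sqrt(46)/6 ≈ 1.4637

f''(x) = 2*(6*x^2 - 10*x - 5)*exp(-2*x)
Second-derivative test at each critical point:
  f''(-0.7971) = 66.7916 > 0 → local minimum
  f''(1.4637) = -0.7262 < 0 → local maximum

Critical points: x = 1/3 - sqrt(46)/6 ≈ -0.7971 (local minimum); x = 1/3 + sqrt(46)/6 ≈ 1.4637 (local maximum)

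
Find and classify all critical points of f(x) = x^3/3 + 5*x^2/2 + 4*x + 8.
f'(x) = x^2 + 5*x + 4

Solve f'(x) = 0:
  Factor: x^2 + 5*x + 4 = (x + 1)*(x + 4) = 0.
  ⇒ x = -4, -1

f''(x) = 2*x + 5
Second-derivative test at each critical point:
  f''(-4) = -3 < 0 → local maximum
  f''(-1) = 3 > 0 → local minimum

Critical points: x = -4 (local maximum); x = -1 (local minimum)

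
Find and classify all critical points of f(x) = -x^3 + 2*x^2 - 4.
f'(x) = x*(4 - 3*x)

Solve f'(x) = 0:
  Factor: -3*x^2 + 4*x = -x*(3*x - 4) = 0.
  ⇒ x = 0, 4/3

f''(x) = 4 - 6*x
Second-derivative test at each critical point:
  f''(0) = 4 > 0 → local minimum
  f''(4/3) = -4 < 0 → local maximum

Critical points: x = 0 (local minimum); x = 4/3 (local maximum)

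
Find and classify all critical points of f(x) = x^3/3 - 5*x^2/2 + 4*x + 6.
f'(x) = x^2 - 5*x + 4

Solve f'(x) = 0:
  Factor: x^2 - 5*x + 4 = (x - 4)*(x - 1) = 0.
  ⇒ x = 1, 4

f''(x) = 2*x - 5
Second-derivative test at each critical point:
  f''(1) = -3 < 0 → local maximum
  f''(4) = 3 > 0 → local minimum

Critical points: x = 1 (local maximum); x = 4 (local minimum)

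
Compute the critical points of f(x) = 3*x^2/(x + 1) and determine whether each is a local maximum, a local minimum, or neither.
f'(x) = 3*x*(x + 2)/(x^2 + 2*x + 1)

Solve f'(x) = 0:
  f'(x) = 3*x*(x + 2)/(x + 1)^2; the denominator is positive wherever f is defined, so f'(x) = 0 ⇔ 3*x^2 + 6*x = 0.
  Factor: 3*x^2 + 6*x = 3*x*(x + 2) = 0.
  ⇒ x = -2, 0

f''(x) = 6/(x^3 + 3*x^2 + 3*x + 1)
Second-derivative test at each critical point:
  f''(-2) = -6 < 0 → local maximum
  f''(0) = 6 > 0 → local minimum

Critical points: x = -2 (local maximum); x = 0 (local minimum)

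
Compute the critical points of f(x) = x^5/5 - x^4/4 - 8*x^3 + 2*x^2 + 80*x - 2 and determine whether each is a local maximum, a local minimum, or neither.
f'(x) = x^4 - x^3 - 24*x^2 + 4*x + 80

Solve f'(x) = 0:
  Factor: x^4 - x^3 - 24*x^2 + 4*x + 80 = (x - 5)*(x - 2)*(x + 2)*(x + 4) = 0.
  ⇒ x = -4, -2, 2, 5

f''(x) = 4*x^3 - 3*x^2 - 48*x + 4
Second-derivative test at each critical point:
  f''(-4) = -108 < 0 → local maximum
  f''(-2) = 56 > 0 → local minimum
  f''(2) = -72 < 0 → local maximum
  f''(5) = 189 > 0 → local minimum

Critical points: x = -4 (local maximum); x = -2 (local minimum); x = 2 (local maximum); x = 5 (local minimum)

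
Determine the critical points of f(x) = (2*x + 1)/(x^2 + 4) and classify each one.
f'(x) = 2*(-x^2 - x + 4)/(x^4 + 8*x^2 + 16)

Solve f'(x) = 0:
  f'(x) = -2*(x^2 + x - 4)/(x^2 + 4)^2; the denominator is positive wherever f is defined, so f'(x) = 0 ⇔ -2*x^2 - 2*x + 8 = 0.
  Factor: -2*x^2 - 2*x + 8 = -2*(x^2 + x - 4); x^2 + x - 4 = 0 has no rational roots; quadratic formula: x = (-1 ± √17)/2.
  ⇒ x = -sqrt(17)/2 - 1/2 ≈ -2.5616, -1/2 + sqrt(17)/2 ≈ 1.5616

f''(x) = 2*(4*x^2*(2*x + 1) - (6*x + 1)*(x^2 + 4))/(x^2 + 4)^3
Second-derivative test at each critical point:
  f''(-2.5616) = 0.0739 > 0 → local minimum
  f''(1.5616) = -0.1989 < 0 → local maximum

Critical points: x = -sqrt(17)/2 - 1/2 ≈ -2.5616 (local minimum); x = -1/2 + sqrt(17)/2 ≈ 1.5616 (local maximum)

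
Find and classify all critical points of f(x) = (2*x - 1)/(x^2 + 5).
f'(x) = 2*(-x^2 + x + 5)/(x^4 + 10*x^2 + 25)

Solve f'(x) = 0:
  f'(x) = -2*(x^2 - x - 5)/(x^2 + 5)^2; the denominator is positive wherever f is defined, so f'(x) = 0 ⇔ -2*x^2 + 2*x + 10 = 0.
  Factor: -2*x^2 + 2*x + 10 = -2*(x^2 - x - 5); x^2 - x - 5 = 0 has no rational roots; quadratic formula: x = (1 ± √21)/2.
  ⇒ x = 1/2 - sqrt(21)/2 ≈ -1.7913, 1/2 + sqrt(21)/2 ≈ 2.7913

f''(x) = 2*(4*x^2*(2*x - 1) + (1 - 6*x)*(x^2 + 5))/(x^2 + 5)^3
Second-derivative test at each critical point:
  f''(-1.7913) = 0.1360 > 0 → local minimum
  f''(2.7913) = -0.0560 < 0 → local maximum

Critical points: x = 1/2 - sqrt(21)/2 ≈ -1.7913 (local minimum); x = 1/2 + sqrt(21)/2 ≈ 2.7913 (local maximum)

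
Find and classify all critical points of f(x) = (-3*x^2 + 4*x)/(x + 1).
f'(x) = (-3*x^2 - 6*x + 4)/(x^2 + 2*x + 1)

Solve f'(x) = 0:
  f'(x) = -(3*x^2 + 6*x - 4)/(x + 1)^2; the denominator is positive wherever f is defined, so f'(x) = 0 ⇔ -3*x^2 - 6*x + 4 = 0.
  3*x^2 + 6*x - 4 = 0 has no rational roots; quadratic formula: x = (-6 ± √84)/6.
  ⇒ x = -sqrt(21)/3 - 1 ≈ -2.5275, -1 + sqrt(21)/3 ≈ 0.5275

f''(x) = -14/(x^3 + 3*x^2 + 3*x + 1)
Second-derivative test at each critical point:
  f''(-2.5275) = 3.9279 > 0 → local minimum
  f''(0.5275) = -3.9279 < 0 → local maximum

Critical points: x = -sqrt(21)/3 - 1 ≈ -2.5275 (local minimum); x = -1 + sqrt(21)/3 ≈ 0.5275 (local maximum)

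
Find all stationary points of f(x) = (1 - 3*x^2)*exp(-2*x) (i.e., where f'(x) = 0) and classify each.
f'(x) = 2*(3*x^2 - 3*x - 1)*exp(-2*x)

Solve f'(x) = 0:
  f'(x) = (6*x^2 - 6*x - 2)·exp(-2*x) and exp(-2*x) > 0 for every x, so f'(x) = 0 ⇔ 6*x^2 - 6*x - 2 = 0.
  Factor: 6*x^2 - 6*x - 2 = 2*(3*x^2 - 3*x - 1); 3*x^2 - 3*x - 1 = 0 has no rational roots; quadratic formula: x = (3 ± √21)/6.
  ⇒ x = 1/2 - sqrt(21)/6 ≈ -0.2638, 1/2 + sqrt(21)/6 ≈ 1.2638

f''(x) = 2*(-6*x^2 + 12*x - 1)*exp(-2*x)
Second-derivative test at each critical point:
  f''(-0.2638) = -15.5325 < 0 → local maximum
  f''(1.2638) = 0.7319 > 0 → local minimum

Critical points: x = 1/2 - sqrt(21)/6 ≈ -0.2638 (local maximum); x = 1/2 + sqrt(21)/6 ≈ 1.2638 (local minimum)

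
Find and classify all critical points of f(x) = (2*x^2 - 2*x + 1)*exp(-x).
f'(x) = (-2*x^2 + 6*x - 3)*exp(-x)

Solve f'(x) = 0:
  f'(x) = (-2*x^2 + 6*x - 3)·exp(-x) and exp(-x) > 0 for every x, so f'(x) = 0 ⇔ -2*x^2 + 6*x - 3 = 0.
  2*x^2 - 6*x + 3 = 0 has no rational roots; quadratic formula: x = (6 ± √12)/4.
  ⇒ x = 3/2 - sqrt(3)/2 ≈ 0.6340, sqrt(3)/2 + 3/2 ≈ 2.3660

f''(x) = (2*x^2 - 10*x + 9)*exp(-x)
Second-derivative test at each critical point:
  f''(0.6340) = 1.8376 > 0 → local minimum
  f''(2.3660) = -0.3251 < 0 → local maximum

Critical points: x = 3/2 - sqrt(3)/2 ≈ 0.6340 (local minimum); x = sqrt(3)/2 + 3/2 ≈ 2.3660 (local maximum)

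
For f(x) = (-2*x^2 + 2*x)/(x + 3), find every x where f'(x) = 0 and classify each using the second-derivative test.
f'(x) = 2*(-x^2 - 6*x + 3)/(x^2 + 6*x + 9)

Solve f'(x) = 0:
  f'(x) = -2*(x^2 + 6*x - 3)/(x + 3)^2; the denominator is positive wherever f is defined, so f'(x) = 0 ⇔ -2*x^2 - 12*x + 6 = 0.
  Factor: -2*x^2 - 12*x + 6 = -2*(x^2 + 6*x - 3); x^2 + 6*x - 3 = 0 has no rational roots; quadratic formula: x = (-6 ± √48)/2.
  ⇒ x = -2*sqrt(3) - 3 ≈ -6.4641, -3 + 2*sqrt(3) ≈ 0.4641

f''(x) = -48/(x^3 + 9*x^2 + 27*x + 27)
Second-derivative test at each critical point:
  f''(-6.4641) = 1.1547 > 0 → local minimum
  f''(0.4641) = -1.1547 < 0 → local maximum

Critical points: x = -2*sqrt(3) - 3 ≈ -6.4641 (local minimum); x = -3 + 2*sqrt(3) ≈ 0.4641 (local maximum)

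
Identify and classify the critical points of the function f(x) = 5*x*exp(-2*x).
f'(x) = 5*(1 - 2*x)*exp(-2*x)

Solve f'(x) = 0:
  f'(x) = (5 - 10*x)·exp(-2*x) and exp(-2*x) > 0 for every x, so f'(x) = 0 ⇔ 5 - 10*x = 0.
  Factor: 5 - 10*x = -5*(2*x - 1) = 0.
  ⇒ x = 1/2

f''(x) = 20*(x - 1)*exp(-2*x)
Second-derivative test at each critical point:
  f''(1/2) = -3.6788 < 0 → local maximum

Critical points: x = 1/2 (local maximum)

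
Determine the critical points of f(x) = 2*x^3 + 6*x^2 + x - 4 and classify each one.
f'(x) = 6*x^2 + 12*x + 1

Solve f'(x) = 0:
  6*x^2 + 12*x + 1 = 0 has no rational roots; quadratic formula: x = (-12 ± √120)/12.
  ⇒ x = -1 - sqrt(30)/6 ≈ -1.9129, -1 + sqrt(30)/6 ≈ -0.0871

f''(x) = 12*x + 12
Second-derivative test at each critical point:
  f''(-1.9129) = -10.9545 < 0 → local maximum
  f''(-0.0871) = 10.9545 > 0 → local minimum

Critical points: x = -1 - sqrt(30)/6 ≈ -1.9129 (local maximum); x = -1 + sqrt(30)/6 ≈ -0.0871 (local minimum)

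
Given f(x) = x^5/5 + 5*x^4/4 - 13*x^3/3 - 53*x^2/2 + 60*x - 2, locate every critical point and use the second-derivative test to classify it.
f'(x) = x^4 + 5*x^3 - 13*x^2 - 53*x + 60

Solve f'(x) = 0:
  Factor: x^4 + 5*x^3 - 13*x^2 - 53*x + 60 = (x - 3)*(x - 1)*(x + 4)*(x + 5) = 0.
  ⇒ x = -5, -4, 1, 3

f''(x) = 4*x^3 + 15*x^2 - 26*x - 53
Second-derivative test at each critical point:
  f''(-5) = -48 < 0 → local maximum
  f''(-4) = 35 > 0 → local minimum
  f''(1) = -60 < 0 → local maximum
  f''(3) = 112 > 0 → local minimum

Critical points: x = -5 (local maximum); x = -4 (local minimum); x = 1 (local maximum); x = 3 (local minimum)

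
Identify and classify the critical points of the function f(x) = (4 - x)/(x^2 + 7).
f'(x) = (-x^2 + 2*x*(x - 4) - 7)/(x^2 + 7)^2

Solve f'(x) = 0:
  f'(x) = (x^2 - 8*x - 7)/(x^2 + 7)^2; the denominator is positive wherever f is defined, so f'(x) = 0 ⇔ x^2 - 8*x - 7 = 0.
  x^2 - 8*x - 7 = 0 has no rational roots; quadratic formula: x = (8 ± √92)/2.
  ⇒ x = 4 - sqrt(23) ≈ -0.7958, 4 + sqrt(23) ≈ 8.7958

f''(x) = 2*(4*x^2*(4 - x) + (3*x - 4)*(x^2 + 7))/(x^2 + 7)^3
Second-derivative test at each critical point:
  f''(-0.7958) = -0.1646 < 0 → local maximum
  f''(8.7958) = 0.0013 > 0 → local minimum

Critical points: x = 4 - sqrt(23) ≈ -0.7958 (local maximum); x = 4 + sqrt(23) ≈ 8.7958 (local minimum)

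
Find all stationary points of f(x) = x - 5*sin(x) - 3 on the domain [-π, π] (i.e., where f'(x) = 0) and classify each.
f'(x) = 1 - 5*cos(x)

Solve f'(x) = 0 on [-π, π]:
  f'(x) = 0 ⇔ cos(x) = 1/5, i.e. x = ±arccos(1/5) + 2nπ; keep the solutions lying in [-π, π].
  ⇒ x = -acos(1/5) ≈ -1.3694, acos(1/5) ≈ 1.3694

f''(x) = 5*sin(x)
Second-derivative test at each critical point:
  f''(-1.3694) = -4.8990 < 0 → local maximum
  f''(1.3694) = 4.8990 > 0 → local minimum

Critical points: x = -acos(1/5) ≈ -1.3694 (local maximum); x = acos(1/5) ≈ 1.3694 (local minimum)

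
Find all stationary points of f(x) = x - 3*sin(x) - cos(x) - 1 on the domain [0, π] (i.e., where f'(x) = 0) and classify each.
f'(x) = sin(x) - 3*cos(x) + 1

Solve f'(x) = 0 on [0, π]:
  f'(x) = 0 ⇔ sin(x) - 3*cos(x) = -1. Write the left side as R·cos(x + φ) with R = √((-3)² + (-1)²) = sqrt(10), cos φ = -3*sqrt(10)/10, sin φ = -sqrt(10)/10; then cos(x + φ) = -sqrt(10)/10. Solve for x and keep the solutions lying in [0, π].
  ⇒ x = atan(4/3) ≈ 0.9273

f''(x) = 3*sin(x) + cos(x)
Second-derivative test at each critical point:
  f''(0.9273) = 3 > 0 → local minimum

Critical points: x = atan(4/3) ≈ 0.9273 (local minimum)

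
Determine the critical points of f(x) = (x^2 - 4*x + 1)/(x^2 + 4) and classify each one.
f'(x) = 2*(2*x^2 + 3*x - 8)/(x^4 + 8*x^2 + 16)

Solve f'(x) = 0:
  f'(x) = 2*(2*x^2 + 3*x - 8)/(x^2 + 4)^2; the denominator is positive wherever f is defined, so f'(x) = 0 ⇔ 4*x^2 + 6*x - 16 = 0.
  Factor: 4*x^2 + 6*x - 16 = 2*(2*x^2 + 3*x - 8); 2*x^2 + 3*x - 8 = 0 has no rational roots; quadratic formula: x = (-3 ± √73)/4.
  ⇒ x = -sqrt(73)/4 - 3/4 ≈ -2.8860, -3/4 + sqrt(73)/4 ≈ 1.3860

f''(x) = 2*(-4*x^3 - 9*x^2 + 48*x + 12)/(x^6 + 12*x^4 + 48*x^2 + 64)
Second-derivative test at each critical point:
  f''(-2.8860) = -0.1124 < 0 → local maximum
  f''(1.3860) = 0.4874 > 0 → local minimum

Critical points: x = -sqrt(73)/4 - 3/4 ≈ -2.8860 (local maximum); x = -3/4 + sqrt(73)/4 ≈ 1.3860 (local minimum)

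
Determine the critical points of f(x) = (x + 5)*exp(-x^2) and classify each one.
f'(x) = (-2*x*(x + 5) + 1)*exp(-x^2)

Solve f'(x) = 0:
  f'(x) = (-2*x^2 - 10*x + 1)·exp(-x^2) and exp(-x^2) > 0 for every x, so f'(x) = 0 ⇔ -2*x^2 - 10*x + 1 = 0.
  2*x^2 + 10*x - 1 = 0 has no rational roots; quadratic formula: x = (-10 ± √108)/4.
  ⇒ x = -3*sqrt(3)/2 - 5/2 ≈ -5.0981, -5/2 + 3*sqrt(3)/2 ≈ 0.0981

f''(x) = 2*(2*x^2*(x + 5) - 3*x - 5)*exp(-x^2)
Second-derivative test at each critical point:
  f''(-5.0981) = 5.361e-11 > 0 → local minimum
  f''(0.0981) = -10.2928 < 0 → local maximum

Critical points: x = -3*sqrt(3)/2 - 5/2 ≈ -5.0981 (local minimum); x = -5/2 + 3*sqrt(3)/2 ≈ 0.0981 (local maximum)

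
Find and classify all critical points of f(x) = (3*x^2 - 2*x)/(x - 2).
f'(x) = (3*x^2 - 12*x + 4)/(x^2 - 4*x + 4)

Solve f'(x) = 0:
  f'(x) = (3*x^2 - 12*x + 4)/(x - 2)^2; the denominator is positive wherever f is defined, so f'(x) = 0 ⇔ 3*x^2 - 12*x + 4 = 0.
  3*x^2 - 12*x + 4 = 0 has no rational roots; quadratic formula: x = (12 ± √96)/6.
  ⇒ x = 2 - 2*sqrt(6)/3 ≈ 0.3670, 2*sqrt(6)/3 + 2 ≈ 3.6330

f''(x) = 16/(x^3 - 6*x^2 + 12*x - 8)
Second-derivative test at each critical point:
  f''(0.3670) = -3.6742 < 0 → local maximum
  f''(3.6330) = 3.6742 > 0 → local minimum

Critical points: x = 2 - 2*sqrt(6)/3 ≈ 0.3670 (local maximum); x = 2*sqrt(6)/3 + 2 ≈ 3.6330 (local minimum)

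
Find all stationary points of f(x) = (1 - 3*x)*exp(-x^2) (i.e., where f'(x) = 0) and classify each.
f'(x) = (2*x*(3*x - 1) - 3)*exp(-x^2)

Solve f'(x) = 0:
  f'(x) = (6*x^2 - 2*x - 3)·exp(-x^2) and exp(-x^2) > 0 for every x, so f'(x) = 0 ⇔ 6*x^2 - 2*x - 3 = 0.
  6*x^2 - 2*x - 3 = 0 has no rational roots; quadratic formula: x = (2 ± √76)/12.
  ⇒ x = 1/6 - sqrt(19)/6 ≈ -0.5598, 1/6 + sqrt(19)/6 ≈ 0.8931

f''(x) = 2*(2*x^2*(1 - 3*x) + 9*x - 1)*exp(-x^2)
Second-derivative test at each critical point:
  f''(-0.5598) = -6.3724 < 0 → local maximum
  f''(0.8931) = 3.9261 > 0 → local minimum

Critical points: x = 1/6 - sqrt(19)/6 ≈ -0.5598 (local maximum); x = 1/6 + sqrt(19)/6 ≈ 0.8931 (local minimum)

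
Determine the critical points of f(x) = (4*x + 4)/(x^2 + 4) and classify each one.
f'(x) = 4*(x^2 - 2*x*(x + 1) + 4)/(x^2 + 4)^2

Solve f'(x) = 0:
  f'(x) = -4*(x^2 + 2*x - 4)/(x^2 + 4)^2; the denominator is positive wherever f is defined, so f'(x) = 0 ⇔ -4*x^2 - 8*x + 16 = 0.
  Factor: -4*x^2 - 8*x + 16 = -4*(x^2 + 2*x - 4); x^2 + 2*x - 4 = 0 has no rational roots; quadratic formula: x = (-2 ± √20)/2.
  ⇒ x = -sqrt(5) - 1 ≈ -3.2361, -1 + sqrt(5) ≈ 1.2361

f''(x) = 8*(4*x^2*(x + 1) - (3*x + 1)*(x^2 + 4))/(x^2 + 4)^3
Second-derivative test at each critical point:
  f''(-3.2361) = 0.0854 > 0 → local minimum
  f''(1.2361) = -0.5854 < 0 → local maximum

Critical points: x = -sqrt(5) - 1 ≈ -3.2361 (local minimum); x = -1 + sqrt(5) ≈ 1.2361 (local maximum)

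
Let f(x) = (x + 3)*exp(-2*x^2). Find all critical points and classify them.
f'(x) = (-4*x*(x + 3) + 1)*exp(-2*x^2)

Solve f'(x) = 0:
  f'(x) = (-4*x^2 - 12*x + 1)·exp(-2*x^2) and exp(-2*x^2) > 0 for every x, so f'(x) = 0 ⇔ -4*x^2 - 12*x + 1 = 0.
  4*x^2 + 12*x - 1 = 0 has no rational roots; quadratic formula: x = (-12 ± √160)/8.
  ⇒ x = -sqrt(10)/2 - 3/2 ≈ -3.0811, -3/2 + sqrt(10)/2 ≈ 0.0811

f''(x) = 4*(4*x^2*(x + 3) - 3*x - 3)*exp(-2*x^2)
Second-derivative test at each critical point:
  f''(-3.0811) = 7.181e-08 > 0 → local minimum
  f''(0.0811) = -12.4837 < 0 → local maximum

Critical points: x = -sqrt(10)/2 - 3/2 ≈ -3.0811 (local minimum); x = -3/2 + sqrt(10)/2 ≈ 0.0811 (local maximum)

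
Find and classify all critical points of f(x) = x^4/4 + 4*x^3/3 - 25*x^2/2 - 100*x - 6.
f'(x) = x^3 + 4*x^2 - 25*x - 100

Solve f'(x) = 0:
  Factor: x^3 + 4*x^2 - 25*x - 100 = (x - 5)*(x + 4)*(x + 5) = 0.
  ⇒ x = -5, -4, 5

f''(x) = 3*x^2 + 8*x - 25
Second-derivative test at each critical point:
  f''(-5) = 10 > 0 → local minimum
  f''(-4) = -9 < 0 → local maximum
  f''(5) = 90 > 0 → local minimum

Critical points: x = -5 (local minimum); x = -4 (local maximum); x = 5 (local minimum)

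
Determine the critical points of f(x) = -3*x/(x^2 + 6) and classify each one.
f'(x) = 3*(x^2 - 6)/(x^2 + 6)^2

Solve f'(x) = 0:
  f'(x) = 3*(x^2 - 6)/(x^2 + 6)^2; the denominator is positive wherever f is defined, so f'(x) = 0 ⇔ 3*x^2 - 18 = 0.
  Factor: 3*x^2 - 18 = 3*(x^2 - 6); x^2 - 6 = 0 has no rational roots; quadratic formula: x = (0 ± √24)/2.
  ⇒ x = -sqrt(6) ≈ -2.4495, sqrt(6) ≈ 2.4495

f''(x) = 6*x*(18 - x^2)/(x^2 + 6)^3
Second-derivative test at each critical point:
  f''(-2.4495) = -0.1021 < 0 → local maximum
  f''(2.4495) = 0.1021 > 0 → local minimum

Critical points: x = -sqrt(6) ≈ -2.4495 (local maximum); x = sqrt(6) ≈ 2.4495 (local minimum)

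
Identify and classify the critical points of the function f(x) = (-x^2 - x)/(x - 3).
f'(x) = (-x^2 + 6*x + 3)/(x^2 - 6*x + 9)

Solve f'(x) = 0:
  f'(x) = -(x^2 - 6*x - 3)/(x - 3)^2; the denominator is positive wherever f is defined, so f'(x) = 0 ⇔ -x^2 + 6*x + 3 = 0.
  x^2 - 6*x - 3 = 0 has no rational roots; quadratic formula: x = (6 ± √48)/2.
  ⇒ x = 3 - 2*sqrt(3) ≈ -0.4641, 3 + 2*sqrt(3) ≈ 6.4641

f''(x) = -24/(x^3 - 9*x^2 + 27*x - 27)
Second-derivative test at each critical point:
  f''(-0.4641) = 0.5774 > 0 → local minimum
  f''(6.4641) = -0.5774 < 0 → local maximum

Critical points: x = 3 - 2*sqrt(3) ≈ -0.4641 (local minimum); x = 3 + 2*sqrt(3) ≈ 6.4641 (local maximum)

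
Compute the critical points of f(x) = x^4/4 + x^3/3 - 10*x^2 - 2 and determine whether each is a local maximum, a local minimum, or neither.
f'(x) = x*(x^2 + x - 20)

Solve f'(x) = 0:
  Factor: x^3 + x^2 - 20*x = x*(x - 4)*(x + 5) = 0.
  ⇒ x = -5, 0, 4

f''(x) = 3*x^2 + 2*x - 20
Second-derivative test at each critical point:
  f''(-5) = 45 > 0 → local minimum
  f''(0) = -20 < 0 → local maximum
  f''(4) = 36 > 0 → local minimum

Critical points: x = -5 (local minimum); x = 0 (local maximum); x = 4 (local minimum)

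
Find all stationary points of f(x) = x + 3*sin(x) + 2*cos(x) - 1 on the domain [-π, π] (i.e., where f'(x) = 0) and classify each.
f'(x) = -2*sin(x) + 3*cos(x) + 1

Solve f'(x) = 0 on [-π, π]:
  f'(x) = 0 ⇔ -2*sin(x) + 3*cos(x) = -1. Write the left side as R·cos(x + φ) with R = √(3² + 2²) = sqrt(13), cos φ = 3*sqrt(13)/13, sin φ = 2*sqrt(13)/13; then cos(x + φ) = -sqrt(13)/13. Solve for x and keep the solutions lying in [-π, π].
  ⇒ x = -pi + atan((2 - 6*sqrt(3))/(-4*sqrt(3) - 3)) ≈ -2.4398, atan((2 + 6*sqrt(3))/(-3 + 4*sqrt(3))) ≈ 1.2638

f''(x) = -3*sin(x) - 2*cos(x)
Second-derivative test at each critical point:
  f''(-2.4398) = 3.4641 > 0 → local minimum
  f''(1.2638) = -3.4641 < 0 → local maximum

Critical points: x = -pi + atan((2 - 6*sqrt(3))/(-4*sqrt(3) - 3)) ≈ -2.4398 (local minimum); x = atan((2 + 6*sqrt(3))/(-3 + 4*sqrt(3))) ≈ 1.2638 (local maximum)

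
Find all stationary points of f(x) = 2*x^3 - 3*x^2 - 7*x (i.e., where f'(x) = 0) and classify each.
f'(x) = 6*x^2 - 6*x - 7

Solve f'(x) = 0:
  6*x^2 - 6*x - 7 = 0 has no rational roots; quadratic formula: x = (6 ± √204)/12.
  ⇒ x = 1/2 - sqrt(51)/6 ≈ -0.6902, 1/2 + sqrt(51)/6 ≈ 1.6902

f''(x) = 12*x - 6
Second-derivative test at each critical point:
  f''(-0.6902) = -14.2829 < 0 → local maximum
  f''(1.6902) = 14.2829 > 0 → local minimum

Critical points: x = 1/2 - sqrt(51)/6 ≈ -0.6902 (local maximum); x = 1/2 + sqrt(51)/6 ≈ 1.6902 (local minimum)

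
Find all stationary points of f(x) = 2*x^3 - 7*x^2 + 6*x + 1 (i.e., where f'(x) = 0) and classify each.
f'(x) = 6*x^2 - 14*x + 6

Solve f'(x) = 0:
  Factor: 6*x^2 - 14*x + 6 = 2*(3*x^2 - 7*x + 3); 3*x^2 - 7*x + 3 = 0 has no rational roots; quadratic formula: x = (7 ± √13)/6.
  ⇒ x = 7/6 - sqrt(13)/6 ≈ 0.5657, sqrt(13)/6 + 7/6 ≈ 1.7676

f''(x) = 12*x - 14
Second-derivative test at each critical point:
  f''(0.5657) = -7.2111 < 0 → local maximum
  f''(1.7676) = 7.2111 > 0 → local minimum

Critical points: x = 7/6 - sqrt(13)/6 ≈ 0.5657 (local maximum); x = sqrt(13)/6 + 7/6 ≈ 1.7676 (local minimum)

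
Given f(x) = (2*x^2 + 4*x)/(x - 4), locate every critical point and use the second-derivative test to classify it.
f'(x) = 2*(x^2 - 8*x - 8)/(x^2 - 8*x + 16)

Solve f'(x) = 0:
  f'(x) = 2*(x^2 - 8*x - 8)/(x - 4)^2; the denominator is positive wherever f is defined, so f'(x) = 0 ⇔ 2*x^2 - 16*x - 16 = 0.
  Factor: 2*x^2 - 16*x - 16 = 2*(x^2 - 8*x - 8); x^2 - 8*x - 8 = 0 has no rational roots; quadratic formula: x = (8 ± √96)/2.
  ⇒ x = 4 - 2*sqrt(6) ≈ -0.8990, 4 + 2*sqrt(6) ≈ 8.8990

f''(x) = 96/(x^3 - 12*x^2 + 48*x - 64)
Second-derivative test at each critical point:
  f''(-0.8990) = -0.8165 < 0 → local maximum
  f''(8.8990) = 0.8165 > 0 → local minimum

Critical points: x = 4 - 2*sqrt(6) ≈ -0.8990 (local maximum); x = 4 + 2*sqrt(6) ≈ 8.8990 (local minimum)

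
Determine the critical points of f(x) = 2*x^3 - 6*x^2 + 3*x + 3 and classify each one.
f'(x) = 6*x^2 - 12*x + 3

Solve f'(x) = 0:
  Factor: 6*x^2 - 12*x + 3 = 3*(2*x^2 - 4*x + 1); 2*x^2 - 4*x + 1 = 0 has no rational roots; quadratic formula: x = (4 ± √8)/4.
  ⇒ x = 1 - sqrt(2)/2 ≈ 0.2929, sqrt(2)/2 + 1 ≈ 1.7071

f''(x) = 12*x - 12
Second-derivative test at each critical point:
  f''(0.2929) = -8.4853 < 0 → local maximum
  f''(1.7071) = 8.4853 > 0 → local minimum

Critical points: x = 1 - sqrt(2)/2 ≈ 0.2929 (local maximum); x = sqrt(2)/2 + 1 ≈ 1.7071 (local minimum)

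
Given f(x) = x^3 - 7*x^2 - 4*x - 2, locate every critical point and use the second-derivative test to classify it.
f'(x) = 3*x^2 - 14*x - 4

Solve f'(x) = 0:
  3*x^2 - 14*x - 4 = 0 has no rational roots; quadratic formula: x = (14 ± √244)/6.
  ⇒ x = 7/3 - sqrt(61)/3 ≈ -0.2701, 7/3 + sqrt(61)/3 ≈ 4.9367

f''(x) = 6*x - 14
Second-derivative test at each critical point:
  f''(-0.2701) = -15.6205 < 0 → local maximum
  f''(4.9367) = 15.6205 > 0 → local minimum

Critical points: x = 7/3 - sqrt(61)/3 ≈ -0.2701 (local maximum); x = 7/3 + sqrt(61)/3 ≈ 4.9367 (local minimum)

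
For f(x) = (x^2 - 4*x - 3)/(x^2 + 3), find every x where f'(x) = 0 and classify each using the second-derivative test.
f'(x) = 4*(x^2 + 3*x - 3)/(x^4 + 6*x^2 + 9)

Solve f'(x) = 0:
  f'(x) = 4*(x^2 + 3*x - 3)/(x^2 + 3)^2; the denominator is positive wherever f is defined, so f'(x) = 0 ⇔ 4*x^2 + 12*x - 12 = 0.
  Factor: 4*x^2 + 12*x - 12 = 4*(x^2 + 3*x - 3); x^2 + 3*x - 3 = 0 has no rational roots; quadratic formula: x = (-3 ± √21)/2.
  ⇒ x = -sqrt(21)/2 - 3/2 ≈ -3.7913, -3/2 + sqrt(21)/2 ≈ 0.7913

f''(x) = 4*(-2*x^3 - 9*x^2 + 18*x + 9)/(x^6 + 9*x^4 + 27*x^2 + 27)
Second-derivative test at each critical point:
  f''(-3.7913) = -0.0607 < 0 → local maximum
  f''(0.7913) = 1.3941 > 0 → local minimum

Critical points: x = -sqrt(21)/2 - 3/2 ≈ -3.7913 (local maximum); x = -3/2 + sqrt(21)/2 ≈ 0.7913 (local minimum)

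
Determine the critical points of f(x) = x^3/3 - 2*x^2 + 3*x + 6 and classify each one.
f'(x) = x^2 - 4*x + 3

Solve f'(x) = 0:
  Factor: x^2 - 4*x + 3 = (x - 3)*(x - 1) = 0.
  ⇒ x = 1, 3

f''(x) = 2*x - 4
Second-derivative test at each critical point:
  f''(1) = -2 < 0 → local maximum
  f''(3) = 2 > 0 → local minimum

Critical points: x = 1 (local maximum); x = 3 (local minimum)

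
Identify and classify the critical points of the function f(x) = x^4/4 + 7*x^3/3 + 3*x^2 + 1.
f'(x) = x*(x^2 + 7*x + 6)

Solve f'(x) = 0:
  Factor: x^3 + 7*x^2 + 6*x = x*(x + 1)*(x + 6) = 0.
  ⇒ x = -6, -1, 0

f''(x) = 3*x^2 + 14*x + 6
Second-derivative test at each critical point:
  f''(-6) = 30 > 0 → local minimum
  f''(-1) = -5 < 0 → local maximum
  f''(0) = 6 > 0 → local minimum

Critical points: x = -6 (local minimum); x = -1 (local maximum); x = 0 (local minimum)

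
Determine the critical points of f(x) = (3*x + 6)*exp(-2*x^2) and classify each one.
f'(x) = 3*(-4*x*(x + 2) + 1)*exp(-2*x^2)

Solve f'(x) = 0:
  f'(x) = (-12*x^2 - 24*x + 3)·exp(-2*x^2) and exp(-2*x^2) > 0 for every x, so f'(x) = 0 ⇔ -12*x^2 - 24*x + 3 = 0.
  Factor: -12*x^2 - 24*x + 3 = -3*(4*x^2 + 8*x - 1); 4*x^2 + 8*x - 1 = 0 has no rational roots; quadratic formula: x = (-8 ± √80)/8.
  ⇒ x = -sqrt(5)/2 - 1 ≈ -2.1180, -1 + sqrt(5)/2 ≈ 0.1180

f''(x) = 12*(4*x^2*(x + 2) - 3*x - 2)*exp(-2*x^2)
Second-derivative test at each critical point:
  f''(-2.1180) = 0.0034 > 0 → local minimum
  f''(0.1180) = -26.0955 < 0 → local maximum

Critical points: x = -sqrt(5)/2 - 1 ≈ -2.1180 (local minimum); x = -1 + sqrt(5)/2 ≈ 0.1180 (local maximum)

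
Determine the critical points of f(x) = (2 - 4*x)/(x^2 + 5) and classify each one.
f'(x) = 4*(x^2 - x - 5)/(x^4 + 10*x^2 + 25)

Solve f'(x) = 0:
  f'(x) = 4*(x^2 - x - 5)/(x^2 + 5)^2; the denominator is positive wherever f is defined, so f'(x) = 0 ⇔ 4*x^2 - 4*x - 20 = 0.
  Factor: 4*x^2 - 4*x - 20 = 4*(x^2 - x - 5); x^2 - x - 5 = 0 has no rational roots; quadratic formula: x = (1 ± √21)/2.
  ⇒ x = 1/2 - sqrt(21)/2 ≈ -1.7913, 1/2 + sqrt(21)/2 ≈ 2.7913

f''(x) = 4*(4*x^2*(1 - 2*x) + (6*x - 1)*(x^2 + 5))/(x^2 + 5)^3
Second-derivative test at each critical point:
  f''(-1.7913) = -0.2720 < 0 → local maximum
  f''(2.7913) = 0.1120 > 0 → local minimum

Critical points: x = 1/2 - sqrt(21)/2 ≈ -1.7913 (local maximum); x = 1/2 + sqrt(21)/2 ≈ 2.7913 (local minimum)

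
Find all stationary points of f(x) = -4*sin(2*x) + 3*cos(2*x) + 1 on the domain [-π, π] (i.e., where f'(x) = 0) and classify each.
f'(x) = -6*sin(2*x) - 8*cos(2*x)

Solve f'(x) = 0 on [-π, π]:
  f'(x) = 0 ⇔ -4*cos(2*x) = 3*sin(2*x) ⇔ tan(2*x) = -4/3, i.e. 2*x = arctan(-4/3) + nπ; keep the solutions lying in [-π, π].
  ⇒ x = -pi/2 - atan(4/3)/2 ≈ -2.0344, -atan(4/3)/2 ≈ -0.4636, -atan(4/3)/2 + pi/2 ≈ 1.1071, pi - atan(4/3)/2 ≈ 2.6779

f''(x) = 16*sin(2*x) - 12*cos(2*x)
Second-derivative test at each critical point:
  f''(-2.0344) = 20 > 0 → local minimum
  f''(-0.4636) = -20 < 0 → local maximum
  f''(1.1071) = 20 > 0 → local minimum
  f''(2.6779) = -20 < 0 → local maximum

Critical points: x = -pi/2 - atan(4/3)/2 ≈ -2.0344 (local minimum); x = -atan(4/3)/2 ≈ -0.4636 (local maximum); x = -atan(4/3)/2 + pi/2 ≈ 1.1071 (local minimum); x = pi - atan(4/3)/2 ≈ 2.6779 (local maximum)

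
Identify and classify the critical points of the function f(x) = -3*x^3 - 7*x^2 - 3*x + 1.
f'(x) = -9*x^2 - 14*x - 3

Solve f'(x) = 0:
  9*x^2 + 14*x + 3 = 0 has no rational roots; quadratic formula: x = (-14 ± √88)/18.
  ⇒ x = -7/9 - sqrt(22)/9 ≈ -1.2989, -7/9 + sqrt(22)/9 ≈ -0.2566

f''(x) = -18*x - 14
Second-derivative test at each critical point:
  f''(-1.2989) = 9.3808 > 0 → local minimum
  f''(-0.2566) = -9.3808 < 0 → local maximum

Critical points: x = -7/9 - sqrt(22)/9 ≈ -1.2989 (local minimum); x = -7/9 + sqrt(22)/9 ≈ -0.2566 (local maximum)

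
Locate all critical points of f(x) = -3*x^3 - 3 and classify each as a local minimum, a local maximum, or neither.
f'(x) = -9*x^2

Solve f'(x) = 0:
  ⇒ x = 0

f''(x) = -18*x
Second-derivative test at each critical point:
  f''(0) = 0, so the second-derivative test is inconclusive; use the first-derivative test: f'(-1/4) = -0.5625, f'(1/4) = -0.5625 — f' is negative on both sides (no sign change) → neither a local maximum nor a local minimum

Critical points: x = 0 (neither)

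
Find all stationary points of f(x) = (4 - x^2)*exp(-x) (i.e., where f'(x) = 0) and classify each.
f'(x) = (x^2 - 2*x - 4)*exp(-x)

Solve f'(x) = 0:
  f'(x) = (x^2 - 2*x - 4)·exp(-x) and exp(-x) > 0 for every x, so f'(x) = 0 ⇔ x^2 - 2*x - 4 = 0.
  x^2 - 2*x - 4 = 0 has no rational roots; quadratic formula: x = (2 ± √20)/2.
  ⇒ x = 1 - sqrt(5) ≈ -1.2361, 1 + sqrt(5) ≈ 3.2361

f''(x) = (-x^2 + 4*x + 2)*exp(-x)
Second-derivative test at each critical point:
  f''(-1.2361) = -15.3933 < 0 → local maximum
  f''(3.2361) = 0.1758 > 0 → local minimum

Critical points: x = 1 - sqrt(5) ≈ -1.2361 (local maximum); x = 1 + sqrt(5) ≈ 3.2361 (local minimum)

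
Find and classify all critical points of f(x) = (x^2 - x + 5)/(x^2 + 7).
f'(x) = (x^2 + 4*x - 7)/(x^4 + 14*x^2 + 49)

Solve f'(x) = 0:
  f'(x) = (x^2 + 4*x - 7)/(x^2 + 7)^2; the denominator is positive wherever f is defined, so f'(x) = 0 ⇔ x^2 + 4*x - 7 = 0.
  x^2 + 4*x - 7 = 0 has no rational roots; quadratic formula: x = (-4 ± √44)/2.
  ⇒ x = -sqrt(11) - 2 ≈ -5.3166, -2 + sqrt(11) ≈ 1.3166

f''(x) = 2*(-x^3 - 6*x^2 + 21*x + 14)/(x^6 + 21*x^4 + 147*x^2 + 343)
Second-derivative test at each critical point:
  f''(-5.3166) = -0.0053 < 0 → local maximum
  f''(1.3166) = 0.0870 > 0 → local minimum

Critical points: x = -sqrt(11) - 2 ≈ -5.3166 (local maximum); x = -2 + sqrt(11) ≈ 1.3166 (local minimum)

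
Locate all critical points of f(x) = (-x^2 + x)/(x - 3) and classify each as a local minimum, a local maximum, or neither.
f'(x) = (-x^2 + 6*x - 3)/(x^2 - 6*x + 9)

Solve f'(x) = 0:
  f'(x) = -(x^2 - 6*x + 3)/(x - 3)^2; the denominator is positive wherever f is defined, so f'(x) = 0 ⇔ -x^2 + 6*x - 3 = 0.
  x^2 - 6*x + 3 = 0 has no rational roots; quadratic formula: x = (6 ± √24)/2.
  ⇒ x = 3 - sqrt(6) ≈ 0.5505, sqrt(6) + 3 ≈ 5.4495

f''(x) = -12/(x^3 - 9*x^2 + 27*x - 27)
Second-derivative test at each critical point:
  f''(0.5505) = 0.8165 > 0 → local minimum
  f''(5.4495) = -0.8165 < 0 → local maximum

Critical points: x = 3 - sqrt(6) ≈ 0.5505 (local minimum); x = sqrt(6) + 3 ≈ 5.4495 (local maximum)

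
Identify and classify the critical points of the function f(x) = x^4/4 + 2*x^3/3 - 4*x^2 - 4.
f'(x) = x*(x^2 + 2*x - 8)

Solve f'(x) = 0:
  Factor: x^3 + 2*x^2 - 8*x = x*(x - 2)*(x + 4) = 0.
  ⇒ x = -4, 0, 2

f''(x) = 3*x^2 + 4*x - 8
Second-derivative test at each critical point:
  f''(-4) = 24 > 0 → local minimum
  f''(0) = -8 < 0 → local maximum
  f''(2) = 12 > 0 → local minimum

Critical points: x = -4 (local minimum); x = 0 (local maximum); x = 2 (local minimum)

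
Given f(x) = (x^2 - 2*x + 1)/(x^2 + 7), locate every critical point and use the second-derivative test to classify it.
f'(x) = 2*(x^2 + 6*x - 7)/(x^4 + 14*x^2 + 49)

Solve f'(x) = 0:
  f'(x) = 2*(x - 1)*(x + 7)/(x^2 + 7)^2; the denominator is positive wherever f is defined, so f'(x) = 0 ⇔ 2*x^2 + 12*x - 14 = 0.
  Factor: 2*x^2 + 12*x - 14 = 2*(x - 1)*(x + 7) = 0.
  ⇒ x = -7, 1

f''(x) = 4*(-x^3 - 9*x^2 + 21*x + 21)/(x^6 + 21*x^4 + 147*x^2 + 343)
Second-derivative test at each critical point:
  f''(-7) = -1/196 < 0 → local maximum
  f''(1) = 1/4 > 0 → local minimum

Critical points: x = -7 (local maximum); x = 1 (local minimum)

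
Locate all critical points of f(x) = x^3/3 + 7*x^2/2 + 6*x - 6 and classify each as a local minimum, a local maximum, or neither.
f'(x) = x^2 + 7*x + 6

Solve f'(x) = 0:
  Factor: x^2 + 7*x + 6 = (x + 1)*(x + 6) = 0.
  ⇒ x = -6, -1

f''(x) = 2*x + 7
Second-derivative test at each critical point:
  f''(-6) = -5 < 0 → local maximum
  f''(-1) = 5 > 0 → local minimum

Critical points: x = -6 (local maximum); x = -1 (local minimum)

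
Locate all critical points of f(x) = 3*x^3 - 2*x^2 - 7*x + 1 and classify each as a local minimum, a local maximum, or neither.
f'(x) = 9*x^2 - 4*x - 7

Solve f'(x) = 0:
  9*x^2 - 4*x - 7 = 0 has no rational roots; quadratic formula: x = (4 ± √268)/18.
  ⇒ x = 2/9 - sqrt(67)/9 ≈ -0.6873, 2/9 + sqrt(67)/9 ≈ 1.1317

f''(x) = 18*x - 4
Second-derivative test at each critical point:
  f''(-0.6873) = -16.3707 < 0 → local maximum
  f''(1.1317) = 16.3707 > 0 → local minimum

Critical points: x = 2/9 - sqrt(67)/9 ≈ -0.6873 (local maximum); x = 2/9 + sqrt(67)/9 ≈ 1.1317 (local minimum)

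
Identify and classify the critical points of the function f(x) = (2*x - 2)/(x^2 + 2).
f'(x) = 2*(x^2 - 2*x*(x - 1) + 2)/(x^2 + 2)^2

Solve f'(x) = 0:
  f'(x) = -2*(x^2 - 2*x - 2)/(x^2 + 2)^2; the denominator is positive wherever f is defined, so f'(x) = 0 ⇔ -2*x^2 + 4*x + 4 = 0.
  Factor: -2*x^2 + 4*x + 4 = -2*(x^2 - 2*x - 2); x^2 - 2*x - 2 = 0 has no rational roots; quadratic formula: x = (2 ± √12)/2.
  ⇒ x = 1 - sqrt(3) ≈ -0.7321, 1 + sqrt(3) ≈ 2.7321

f''(x) = 4*(4*x^2*(x - 1) + (1 - 3*x)*(x^2 + 2))/(x^2 + 2)^3
Second-derivative test at each critical point:
  f''(-0.7321) = 1.0774 > 0 → local minimum
  f''(2.7321) = -0.0774 < 0 → local maximum

Critical points: x = 1 - sqrt(3) ≈ -0.7321 (local minimum); x = 1 + sqrt(3) ≈ 2.7321 (local maximum)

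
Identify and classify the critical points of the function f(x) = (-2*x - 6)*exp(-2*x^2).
f'(x) = 2*(4*x*(x + 3) - 1)*exp(-2*x^2)

Solve f'(x) = 0:
  f'(x) = (8*x^2 + 24*x - 2)·exp(-2*x^2) and exp(-2*x^2) > 0 for every x, so f'(x) = 0 ⇔ 8*x^2 + 24*x - 2 = 0.
  Factor: 8*x^2 + 24*x - 2 = 2*(4*x^2 + 12*x - 1); 4*x^2 + 12*x - 1 = 0 has no rational roots; quadratic formula: x = (-12 ± √160)/8.
  ⇒ x = -sqrt(10)/2 - 3/2 ≈ -3.0811, -3/2 + sqrt(10)/2 ≈ 0.0811

f''(x) = 8*(-4*x^2*(x + 3) + 3*x + 3)*exp(-2*x^2)
Second-derivative test at each critical point:
  f''(-3.0811) = -1.436e-07 < 0 → local maximum
  f''(0.0811) = 24.9673 > 0 → local minimum

Critical points: x = -sqrt(10)/2 - 3/2 ≈ -3.0811 (local maximum); x = -3/2 + sqrt(10)/2 ≈ 0.0811 (local minimum)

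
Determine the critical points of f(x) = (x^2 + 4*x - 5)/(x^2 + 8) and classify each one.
f'(x) = 2*(-2*x^2 + 13*x + 16)/(x^4 + 16*x^2 + 64)

Solve f'(x) = 0:
  f'(x) = -2*(2*x^2 - 13*x - 16)/(x^2 + 8)^2; the denominator is positive wherever f is defined, so f'(x) = 0 ⇔ -4*x^2 + 26*x + 32 = 0.
  Factor: -4*x^2 + 26*x + 32 = -2*(2*x^2 - 13*x - 16); 2*x^2 - 13*x - 16 = 0 has no rational roots; quadratic formula: x = (13 ± √297)/4.
  ⇒ x = 13/4 - 3*sqrt(33)/4 ≈ -1.0584, 13/4 + 3*sqrt(33)/4 ≈ 7.5584

f''(x) = 2*(4*x^3 - 39*x^2 - 96*x + 104)/(x^6 + 24*x^4 + 192*x^2 + 512)
Second-derivative test at each critical point:
  f''(-1.0584) = 0.4144 > 0 → local minimum
  f''(7.5584) = -0.0081 < 0 → local maximum

Critical points: x = 13/4 - 3*sqrt(33)/4 ≈ -1.0584 (local minimum); x = 13/4 + 3*sqrt(33)/4 ≈ 7.5584 (local maximum)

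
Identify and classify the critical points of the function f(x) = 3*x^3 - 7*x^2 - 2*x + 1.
f'(x) = 9*x^2 - 14*x - 2

Solve f'(x) = 0:
  9*x^2 - 14*x - 2 = 0 has no rational roots; quadratic formula: x = (14 ± √268)/18.
  ⇒ x = 7/9 - sqrt(67)/9 ≈ -0.1317, 7/9 + sqrt(67)/9 ≈ 1.6873

f''(x) = 18*x - 14
Second-derivative test at each critical point:
  f''(-0.1317) = -16.3707 < 0 → local maximum
  f''(1.6873) = 16.3707 > 0 → local minimum

Critical points: x = 7/9 - sqrt(67)/9 ≈ -0.1317 (local maximum); x = 7/9 + sqrt(67)/9 ≈ 1.6873 (local minimum)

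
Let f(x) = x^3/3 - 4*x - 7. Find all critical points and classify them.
f'(x) = x^2 - 4

Solve f'(x) = 0:
  Factor: x^2 - 4 = (x - 2)*(x + 2) = 0.
  ⇒ x = -2, 2

f''(x) = 2*x
Second-derivative test at each critical point:
  f''(-2) = -4 < 0 → local maximum
  f''(2) = 4 > 0 → local minimum

Critical points: x = -2 (local maximum); x = 2 (local minimum)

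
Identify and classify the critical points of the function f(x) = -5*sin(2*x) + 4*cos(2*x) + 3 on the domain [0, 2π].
f'(x) = -8*sin(2*x) - 10*cos(2*x)

Solve f'(x) = 0 on [0, 2π]:
  f'(x) = 0 ⇔ -5*cos(2*x) = 4*sin(2*x) ⇔ tan(2*x) = -5/4, i.e. 2*x = arctan(-5/4) + nπ; keep the solutions lying in [0, 2π].
  ⇒ x = -atan(5/4)/2 + pi/2 ≈ 1.1228, pi - atan(5/4)/2 ≈ 2.6936, -atan(5/4)/2 + 3*pi/2 ≈ 4.2644, -atan(5/4)/2 + 2*pi ≈ 5.8352

f''(x) = 20*sin(2*x) - 16*cos(2*x)
Second-derivative test at each critical point:
  f''(1.1228) = 25.6125 > 0 → local minimum
  f''(2.6936) = -25.6125 < 0 → local maximum
  f''(4.2644) = 25.6125 > 0 → local minimum
  f''(5.8352) = -25.6125 < 0 → local maximum

Critical points: x = -atan(5/4)/2 + pi/2 ≈ 1.1228 (local minimum); x = pi - atan(5/4)/2 ≈ 2.6936 (local maximum); x = -atan(5/4)/2 + 3*pi/2 ≈ 4.2644 (local minimum); x = -atan(5/4)/2 + 2*pi ≈ 5.8352 (local maximum)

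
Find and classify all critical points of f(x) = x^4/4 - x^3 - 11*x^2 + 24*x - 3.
f'(x) = x^3 - 3*x^2 - 22*x + 24

Solve f'(x) = 0:
  Factor: x^3 - 3*x^2 - 22*x + 24 = (x - 6)*(x - 1)*(x + 4) = 0.
  ⇒ x = -4, 1, 6

f''(x) = 3*x^2 - 6*x - 22
Second-derivative test at each critical point:
  f''(-4) = 50 > 0 → local minimum
  f''(1) = -25 < 0 → local maximum
  f''(6) = 50 > 0 → local minimum

Critical points: x = -4 (local minimum); x = 1 (local maximum); x = 6 (local minimum)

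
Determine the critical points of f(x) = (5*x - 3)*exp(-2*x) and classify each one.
f'(x) = (11 - 10*x)*exp(-2*x)

Solve f'(x) = 0:
  f'(x) = (11 - 10*x)·exp(-2*x) and exp(-2*x) > 0 for every x, so f'(x) = 0 ⇔ 11 - 10*x = 0.
  11 - 10*x = 0.
  ⇒ x = 11/10

f''(x) = 4*(5*x - 8)*exp(-2*x)
Second-derivative test at each critical point:
  f''(11/10) = -1.1080 < 0 → local maximum

Critical points: x = 11/10 (local maximum)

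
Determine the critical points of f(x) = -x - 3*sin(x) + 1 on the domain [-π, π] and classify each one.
f'(x) = -3*cos(x) - 1

Solve f'(x) = 0 on [-π, π]:
  f'(x) = 0 ⇔ cos(x) = -1/3, i.e. x = ±arccos(-1/3) + 2nπ; keep the solutions lying in [-π, π].
  ⇒ x = -acos(-1/3) ≈ -1.9106, acos(-1/3) ≈ 1.9106

f''(x) = 3*sin(x)
Second-derivative test at each critical point:
  f''(-1.9106) = -2.8284 < 0 → local maximum
  f''(1.9106) = 2.8284 > 0 → local minimum

Critical points: x = -acos(-1/3) ≈ -1.9106 (local maximum); x = acos(-1/3) ≈ 1.9106 (local minimum)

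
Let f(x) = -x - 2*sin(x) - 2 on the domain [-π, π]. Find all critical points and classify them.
f'(x) = -2*cos(x) - 1

Solve f'(x) = 0 on [-π, π]:
  f'(x) = 0 ⇔ cos(x) = -1/2, i.e. x = ±arccos(-1/2) + 2nπ; keep the solutions lying in [-π, π].
  ⇒ x = -2*pi/3 ≈ -2.0944, 2*pi/3 ≈ 2.0944

f''(x) = 2*sin(x)
Second-derivative test at each critical point:
  f''(-2.0944) = -1.7321 < 0 → local maximum
  f''(2.0944) = 1.7321 > 0 → local minimum

Critical points: x = -2*pi/3 ≈ -2.0944 (local maximum); x = 2*pi/3 ≈ 2.0944 (local minimum)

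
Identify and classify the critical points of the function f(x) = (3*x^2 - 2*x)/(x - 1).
f'(x) = (3*x^2 - 6*x + 2)/(x^2 - 2*x + 1)

Solve f'(x) = 0:
  f'(x) = (3*x^2 - 6*x + 2)/(x - 1)^2; the denominator is positive wherever f is defined, so f'(x) = 0 ⇔ 3*x^2 - 6*x + 2 = 0.
  3*x^2 - 6*x + 2 = 0 has no rational roots; quadratic formula: x = (6 ± √12)/6.
  ⇒ x = 1 - sqrt(3)/3 ≈ 0.4226, sqrt(3)/3 + 1 ≈ 1.5774

f''(x) = 2/(x^3 - 3*x^2 + 3*x - 1)
Second-derivative test at each critical point:
  f''(0.4226) = -10.3923 < 0 → local maximum
  f''(1.5774) = 10.3923 > 0 → local minimum

Critical points: x = 1 - sqrt(3)/3 ≈ 0.4226 (local maximum); x = sqrt(3)/3 + 1 ≈ 1.5774 (local minimum)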